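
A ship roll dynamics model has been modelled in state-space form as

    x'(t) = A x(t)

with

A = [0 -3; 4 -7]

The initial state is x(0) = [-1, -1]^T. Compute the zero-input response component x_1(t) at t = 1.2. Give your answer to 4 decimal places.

-0.0273

det(sI - A) = s^2 - (tr A)s + det A, with tr A = 0 + (-7) = -7 and det A = 0·(-7) - (-3)·4 = 0 - (-12) = 12.
So p(s) = det(sI - A) = s^2 + 7s + 12.
Factor s^2 + 7s + 12: two numbers with sum -7 and product 12 are -3 and -4, so s^2 + 7s + 12 = (s + 3)(s + 4).
Hence p(s) = (s + 3) (s + 4), with roots -4, -3.
The eigenvalues -4, -3 are distinct and real, so A is diagonalisable and x(t) = e^{At} x(0) = V diag(e^{λ_i t}) V^{-1} x(0), where the columns of V are the eigenvectors.
λ = -4: A - (-4)I = [[4, -3], [4, -3]]. Row 1 gives 4·v1 + (-3)·v2 = 0, so take v_1 = [3, 4]^T.
λ = -3: A - (-3)I = [[3, -3], [4, -4]]. Row 1 gives 3·v1 + (-3)·v2 = 0, so take v_2 = [-1, -1]^T.
V = [v_1 v_2] = [[3, -1], [4, -1]] has det V = 1, so V^{-1} = adj(V)/det V = [[-1, 1], [-4, 3]].
Modal coordinates z(0) = V^{-1} x(0): (-1)·(-1) + 1·(-1) = 0; (-4)·(-1) + 3·(-1) = 1; so z(0) = [0, 1]^T.
x_1(t) = Σ_i (v_i)_1 · z_i(0) · e^{λ_i t} (row 1 of V times the modal terms).
x_1(1.2) = 3·0·e^{-4·1.2} + (-1)·1·e^{-3·1.2} = 0·0.008230 + (-1)·0.027324 = -0.0273.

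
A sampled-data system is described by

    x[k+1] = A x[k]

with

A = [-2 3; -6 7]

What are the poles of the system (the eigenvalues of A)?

det(zI - A) = z^2 - (tr A)z + det A, with tr A = (-2) + 7 = 5 and det A = (-2)·7 - 3·(-6) = -14 - (-18) = 4.
So p(z) = det(zI - A) = z^2 - 5z + 4.
Factor z^2 - 5z + 4: two numbers with sum 5 and product 4 are 4 and 1, so z^2 - 5z + 4 = (z - 4)(z - 1).
Hence p(z) = (z - 4) (z - 1), with roots 1, 4.

1, 4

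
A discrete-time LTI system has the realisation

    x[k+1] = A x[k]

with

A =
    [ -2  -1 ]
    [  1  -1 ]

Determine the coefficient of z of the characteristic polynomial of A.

3

For a 2×2 matrix, det(zI - A) = z^2 - (tr A)z + det A.
tr A = -3, det A = 3.
So p(z) = z^2 + 3z + 3.
The coefficient of z is 3.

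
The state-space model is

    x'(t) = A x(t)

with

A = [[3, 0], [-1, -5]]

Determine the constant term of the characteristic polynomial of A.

For a 2×2 matrix, det(sI - A) = s^2 - (tr A)s + det A.
tr A = -2, det A = -15.
So p(s) = s^2 + 2s - 15.
The constant term is -15.

-15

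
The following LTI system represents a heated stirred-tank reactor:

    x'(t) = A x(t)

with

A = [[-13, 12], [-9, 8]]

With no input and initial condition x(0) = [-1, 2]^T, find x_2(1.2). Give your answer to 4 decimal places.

3.2391

det(sI - A) = s^2 - (tr A)s + det A, with tr A = (-13) + 8 = -5 and det A = (-13)·8 - 12·(-9) = -104 - (-108) = 4.
So p(s) = det(sI - A) = s^2 + 5s + 4.
Factor s^2 + 5s + 4: two numbers with sum -5 and product 4 are -1 and -4, so s^2 + 5s + 4 = (s + 1)(s + 4).
Hence p(s) = (s + 1) (s + 4), with roots -4, -1.
The eigenvalues -4, -1 are distinct and real, so A is diagonalisable and x(t) = e^{At} x(0) = V diag(e^{λ_i t}) V^{-1} x(0), where the columns of V are the eigenvectors.
λ = -4: A - (-4)I = [[-9, 12], [-9, 12]]. Row 1 gives (-9)·v1 + 12·v2 = 0, so take v_1 = [-4, -3]^T.
λ = -1: A - (-1)I = [[-12, 12], [-9, 9]]. Row 1 gives (-12)·v1 + 12·v2 = 0, so take v_2 = [1, 1]^T.
V = [v_1 v_2] = [[-4, 1], [-3, 1]] has det V = -1, so V^{-1} = adj(V)/det V = [[-1, 1], [-3, 4]].
Modal coordinates z(0) = V^{-1} x(0): (-1)·(-1) + 1·2 = 3; (-3)·(-1) + 4·2 = 11; so z(0) = [3, 11]^T.
x_2(t) = Σ_i (v_i)_2 · z_i(0) · e^{λ_i t} (row 2 of V times the modal terms).
x_2(1.2) = (-3)·3·e^{-4·1.2} + 1·11·e^{-1·1.2} = (-9)·0.008230 + 11·0.301194 = 3.2391.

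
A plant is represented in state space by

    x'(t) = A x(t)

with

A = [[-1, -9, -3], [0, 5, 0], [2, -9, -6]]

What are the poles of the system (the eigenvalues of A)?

det(sI - A) = s^3 - (tr A)s^2 + (M11 + M22 + M33)s - det A, where Mii is the 2×2 principal minor of A obtained by deleting row i and column i.
tr A = (-1) + 5 + (-6) = -2; M11 = 5·(-6) - 0·(-9) = -30 - 0 = -30; M22 = (-1)·(-6) - (-3)·2 = 6 - (-6) = 12; M33 = (-1)·5 - (-9)·0 = -5 - 0 = -5; sum of minors = -23.
det A = (-1)·(5·(-6) - 0·(-9)) - (-9)·(0·(-6) - 0·2) + (-3)·(0·(-9) - 5·2) = (-1)·(-30) - (-9)·0 + (-3)·(-10) = 60.
So p(s) = det(sI - A) = s^3 + 2s^2 - 23s - 60.
Rational-root test: any integer root divides -60. Testing small divisors, s = -3 works: p(-3) = -27 + 18 + 69 + (-60) = 0, so (s + 3) is a factor.
Dividing, p(s) = (s + 3)(s^2 - s - 20).
Factor s^2 - s - 20: two numbers with sum 1 and product -20 are 5 and -4, so s^2 - s - 20 = (s - 5)(s + 4).
Hence p(s) = (s - 5) (s + 3) (s + 4), with roots -4, -3, 5.
At least one eigenvalue has non-negative real part, so the system is not asymptotically stable.

-4, -3, 5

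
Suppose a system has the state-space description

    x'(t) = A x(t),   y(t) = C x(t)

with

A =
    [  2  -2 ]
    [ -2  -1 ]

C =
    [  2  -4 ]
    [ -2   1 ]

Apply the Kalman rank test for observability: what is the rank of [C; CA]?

2

CA = [[12, 0], [-6, 3]]
Observability matrix O = [C; CA] = [[2, -4], [-2, 1], [12, 0], [-6, 3]]
Take the 2×2 submatrix of O formed by rows 1, 2: [[2, -4], [-2, 1]]. Its determinant is 2·1 - (-4)·(-2) = 2 - 8 = -6 ≠ 0.
So rank(O) ≥ 2; since O has 2 columns, rank(O) = 2.
rank(O) = 2 = n, so the pair (A, C) is completely observable.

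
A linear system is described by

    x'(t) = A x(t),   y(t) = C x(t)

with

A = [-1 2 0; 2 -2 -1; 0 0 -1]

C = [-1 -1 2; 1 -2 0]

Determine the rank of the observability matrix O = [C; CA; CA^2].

CA = [[-1, 0, -1], [-5, 6, 2]]
CA^2 = [[1, -2, 1], [17, -22, -8]]
Observability matrix O = [C; CA; CA^2] = [[-1, -1, 2], [1, -2, 0], [-1, 0, -1], [-5, 6, 2], [1, -2, 1], [17, -22, -8]]
Take the 3×3 submatrix of O formed by rows 1, 2, 3: [[-1, -1, 2], [1, -2, 0], [-1, 0, -1]]. Its determinant is (-1)·((-2)·(-1) - 0·0) - (-1)·(1·(-1) - 0·(-1)) + 2·(1·0 - (-2)·(-1)) = (-1)·2 - (-1)·(-1) + 2·(-2) = -7 ≠ 0.
So rank(O) ≥ 3; since O has 3 columns, rank(O) = 3.
rank(O) = 3 = n, so the pair (A, C) is completely observable.

3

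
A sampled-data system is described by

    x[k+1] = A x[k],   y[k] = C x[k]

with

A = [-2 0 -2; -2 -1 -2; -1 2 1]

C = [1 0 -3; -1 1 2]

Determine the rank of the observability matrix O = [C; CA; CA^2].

CA = [[1, -6, -5], [-2, 3, 2]]
CA^2 = [[15, -4, 5], [-4, 1, 0]]
Observability matrix O = [C; CA; CA^2] = [[1, 0, -3], [-1, 1, 2], [1, -6, -5], [-2, 3, 2], [15, -4, 5], [-4, 1, 0]]
Take the 3×3 submatrix of O formed by rows 1, 2, 3: [[1, 0, -3], [-1, 1, 2], [1, -6, -5]]. Its determinant is 1·(1·(-5) - 2·(-6)) - 0·((-1)·(-5) - 2·1) + (-3)·((-1)·(-6) - 1·1) = 1·7 - 0·3 + (-3)·5 = -8 ≠ 0.
So rank(O) ≥ 3; since O has 3 columns, rank(O) = 3.
rank(O) = 3 = n, so the pair (A, C) is completely observable.

3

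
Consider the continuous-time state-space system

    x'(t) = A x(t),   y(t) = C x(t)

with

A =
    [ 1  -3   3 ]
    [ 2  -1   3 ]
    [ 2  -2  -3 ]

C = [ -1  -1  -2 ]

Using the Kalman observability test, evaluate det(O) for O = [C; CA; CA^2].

CA = [[-7, 8, 0]]
CA^2 = [[9, 13, 3]]
Observability matrix O = [C; CA; CA^2] = [[-1, -1, -2], [-7, 8, 0], [9, 13, 3]]
Expanding along the first row, det(O) = (-1)·(8·3 - 0·13) - (-1)·((-7)·3 - 0·9) + (-2)·((-7)·13 - 8·9) = (-1)·24 - (-1)·(-21) + (-2)·(-163) = 281
Since det(O) ≠ 0, rank(O) = 3 and the system is completely observable.

281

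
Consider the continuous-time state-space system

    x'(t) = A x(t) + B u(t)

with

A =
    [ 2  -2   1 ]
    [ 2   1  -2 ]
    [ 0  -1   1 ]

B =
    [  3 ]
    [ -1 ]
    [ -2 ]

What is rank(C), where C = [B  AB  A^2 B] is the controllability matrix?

3

AB = [[6], [9], [-1]]
A^2B = [[-7], [23], [-10]]
Controllability matrix C = [B  AB  A^2B] = [[3, 6, -7], [-1, 9, 23], [-2, -1, -10]]
det(C) = 3·(9·(-10) - 23·(-1)) - 6·((-1)·(-10) - 23·(-2)) + (-7)·((-1)·(-1) - 9·(-2)) = 3·(-67) - 6·56 + (-7)·19 = -670 ≠ 0, so rank(C) = 3.
rank(C) = 3 = n, so the pair (A, B) is completely controllable.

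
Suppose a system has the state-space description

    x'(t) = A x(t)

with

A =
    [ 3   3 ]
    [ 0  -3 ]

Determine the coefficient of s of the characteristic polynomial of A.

For a 2×2 matrix, det(sI - A) = s^2 - (tr A)s + det A.
tr A = 0, det A = -9.
So p(s) = s^2 - 9.
The coefficient of s is 0.

0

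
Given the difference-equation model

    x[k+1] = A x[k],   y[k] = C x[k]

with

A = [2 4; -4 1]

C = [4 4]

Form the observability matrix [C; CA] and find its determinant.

112

CA = [[-8, 20]]
Observability matrix O = [C; CA] = [[4, 4], [-8, 20]]
det(O) = 4·20 - 4·(-8) = 80 - (-32) = 112
Since det(O) ≠ 0, rank(O) = 2 and the system is completely observable.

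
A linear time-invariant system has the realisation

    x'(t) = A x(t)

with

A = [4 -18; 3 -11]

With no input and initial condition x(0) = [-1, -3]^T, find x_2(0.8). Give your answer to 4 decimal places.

0.8630

det(sI - A) = s^2 - (tr A)s + det A, with tr A = 4 + (-11) = -7 and det A = 4·(-11) - (-18)·3 = -44 - (-54) = 10.
So p(s) = det(sI - A) = s^2 + 7s + 10.
Factor s^2 + 7s + 10: two numbers with sum -7 and product 10 are -2 and -5, so s^2 + 7s + 10 = (s + 2)(s + 5).
Hence p(s) = (s + 2) (s + 5), with roots -5, -2.
The eigenvalues -5, -2 are distinct and real, so A is diagonalisable and x(t) = e^{At} x(0) = V diag(e^{λ_i t}) V^{-1} x(0), where the columns of V are the eigenvectors.
λ = -5: A - (-5)I = [[9, -18], [3, -6]]. Row 1 gives 9·v1 + (-18)·v2 = 0, so take v_1 = [2, 1]^T.
λ = -2: A - (-2)I = [[6, -18], [3, -9]]. Row 1 gives 6·v1 + (-18)·v2 = 0, so take v_2 = [3, 1]^T.
V = [v_1 v_2] = [[2, 3], [1, 1]] has det V = -1, so V^{-1} = adj(V)/det V = [[-1, 3], [1, -2]].
Modal coordinates z(0) = V^{-1} x(0): (-1)·(-1) + 3·(-3) = -8; 1·(-1) + (-2)·(-3) = 5; so z(0) = [-8, 5]^T.
x_2(t) = Σ_i (v_i)_2 · z_i(0) · e^{λ_i t} (row 2 of V times the modal terms).
x_2(0.8) = 1·(-8)·e^{-5·0.8} + 1·5·e^{-2·0.8} = (-8)·0.018316 + 5·0.201897 = 0.8630.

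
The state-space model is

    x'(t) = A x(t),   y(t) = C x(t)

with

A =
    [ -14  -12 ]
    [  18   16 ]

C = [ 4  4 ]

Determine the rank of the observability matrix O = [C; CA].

1

CA = [[16, 16]]
Observability matrix O = [C; CA] = [[4, 4], [16, 16]]
Every row of O is a scalar multiple of row 1 = [4, 4] (multipliers 1, 4), so the rows span a one-dimensional space.
O ≠ 0, hence rank(O) = 1.
rank(O) = 1 < n = 2, so the pair (A, C) is not completely observable.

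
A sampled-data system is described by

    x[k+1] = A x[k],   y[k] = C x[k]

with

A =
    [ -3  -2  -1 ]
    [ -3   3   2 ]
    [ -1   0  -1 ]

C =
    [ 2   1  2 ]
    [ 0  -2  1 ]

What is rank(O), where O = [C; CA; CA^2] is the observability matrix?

3

CA = [[-11, -1, -2], [5, -6, -5]]
CA^2 = [[38, 19, 11], [8, -28, -12]]
Observability matrix O = [C; CA; CA^2] = [[2, 1, 2], [0, -2, 1], [-11, -1, -2], [5, -6, -5], [38, 19, 11], [8, -28, -12]]
Take the 3×3 submatrix of O formed by rows 1, 2, 3: [[2, 1, 2], [0, -2, 1], [-11, -1, -2]]. Its determinant is 2·((-2)·(-2) - 1·(-1)) - 1·(0·(-2) - 1·(-11)) + 2·(0·(-1) - (-2)·(-11)) = 2·5 - 1·11 + 2·(-22) = -45 ≠ 0.
So rank(O) ≥ 3; since O has 3 columns, rank(O) = 3.
rank(O) = 3 = n, so the pair (A, C) is completely observable.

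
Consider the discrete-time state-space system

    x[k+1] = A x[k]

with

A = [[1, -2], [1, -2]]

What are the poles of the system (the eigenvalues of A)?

det(zI - A) = z^2 - (tr A)z + det A, with tr A = 1 + (-2) = -1 and det A = 1·(-2) - (-2)·1 = -2 - (-2) = 0.
So p(z) = det(zI - A) = z^2 + z.
Factor z^2 + z: two numbers with sum -1 and product 0 are 0 and -1, so z^2 + z = z(z + 1).
Hence p(z) = z (z + 1), with roots -1, 0.

-1, 0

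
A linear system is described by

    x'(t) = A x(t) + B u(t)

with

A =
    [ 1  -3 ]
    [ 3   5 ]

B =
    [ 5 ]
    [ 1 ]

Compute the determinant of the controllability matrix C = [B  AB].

98

AB = [[2], [20]]
Controllability matrix C = [B  AB] = [[5, 2], [1, 20]]
det(C) = 5·20 - 2·1 = 100 - 2 = 98
Since det(C) ≠ 0, rank(C) = 2 and the system is completely controllable.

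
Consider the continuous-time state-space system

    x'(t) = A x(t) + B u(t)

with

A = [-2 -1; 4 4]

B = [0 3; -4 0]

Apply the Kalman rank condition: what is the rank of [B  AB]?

2

AB = [[4, -6], [-16, 12]]
Controllability matrix C = [B  AB] = [[0, 3, 4, -6], [-4, 0, -16, 12]]
Take the 2×2 submatrix of C formed by columns 1, 2: [[0, 3], [-4, 0]]. Its determinant is 0·0 - 3·(-4) = 0 - (-12) = 12 ≠ 0.
So rank(C) ≥ 2; since C has 2 rows, rank(C) = 2.
rank(C) = 2 = n, so the pair (A, B) is completely controllable.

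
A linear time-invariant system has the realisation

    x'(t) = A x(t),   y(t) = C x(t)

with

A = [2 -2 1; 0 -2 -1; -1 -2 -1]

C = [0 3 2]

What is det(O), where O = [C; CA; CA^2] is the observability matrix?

CA = [[-2, -10, -5]]
CA^2 = [[1, 34, 13]]
Observability matrix O = [C; CA; CA^2] = [[0, 3, 2], [-2, -10, -5], [1, 34, 13]]
Expanding along the first row, det(O) = 0·((-10)·13 - (-5)·34) - 3·((-2)·13 - (-5)·1) + 2·((-2)·34 - (-10)·1) = 0·40 - 3·(-21) + 2·(-58) = -53
Since det(O) ≠ 0, rank(O) = 3 and the system is completely observable.

-53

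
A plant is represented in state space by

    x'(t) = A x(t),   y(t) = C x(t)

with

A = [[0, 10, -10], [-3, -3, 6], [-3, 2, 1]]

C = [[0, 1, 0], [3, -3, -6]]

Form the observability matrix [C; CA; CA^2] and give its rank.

2

CA = [[-3, -3, 6], [27, 27, -54]]
CA^2 = [[-9, -9, 18], [81, 81, -162]]
Observability matrix O = [C; CA; CA^2] = [[0, 1, 0], [3, -3, -6], [-3, -3, 6], [27, 27, -54], [-9, -9, 18], [81, 81, -162]]
The columns c1, c2, c3 of O are linearly dependent: 2·c1 + c3 = 0 (check each entry), so rank(O) ≤ 2.
The 2×2 minor from rows 1, 2, columns 1, 2 is 0·(-3) - 1·3 = 0 - 3 = -3 ≠ 0, so rank(O) = 2.
rank(O) = 2 < n = 3, so the pair (A, C) is not completely observable.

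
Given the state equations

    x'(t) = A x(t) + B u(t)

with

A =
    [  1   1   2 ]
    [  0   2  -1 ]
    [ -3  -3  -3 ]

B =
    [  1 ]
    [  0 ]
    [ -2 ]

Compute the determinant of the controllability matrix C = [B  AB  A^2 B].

AB = [[-3], [2], [3]]
A^2B = [[5], [1], [-6]]
Controllability matrix C = [B  AB  A^2B] = [[1, -3, 5], [0, 2, 1], [-2, 3, -6]]
Expanding along the first row, det(C) = 1·(2·(-6) - 1·3) - (-3)·(0·(-6) - 1·(-2)) + 5·(0·3 - 2·(-2)) = 1·(-15) - (-3)·2 + 5·4 = 11
Since det(C) ≠ 0, rank(C) = 3 and the system is completely controllable.

11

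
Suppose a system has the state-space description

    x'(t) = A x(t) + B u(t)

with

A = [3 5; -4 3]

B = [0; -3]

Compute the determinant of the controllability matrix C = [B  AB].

AB = [[-15], [-9]]
Controllability matrix C = [B  AB] = [[0, -15], [-3, -9]]
det(C) = 0·(-9) - (-15)·(-3) = 0 - 45 = -45
Since det(C) ≠ 0, rank(C) = 2 and the system is completely controllable.

-45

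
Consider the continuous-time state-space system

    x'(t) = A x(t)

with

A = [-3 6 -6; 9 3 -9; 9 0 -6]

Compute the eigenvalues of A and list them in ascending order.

-6, -3, 3

det(sI - A) = s^3 - (tr A)s^2 + (M11 + M22 + M33)s - det A, where Mii is the 2×2 principal minor of A obtained by deleting row i and column i.
tr A = (-3) + 3 + (-6) = -6; M11 = 3·(-6) - (-9)·0 = -18 - 0 = -18; M22 = (-3)·(-6) - (-6)·9 = 18 - (-54) = 72; M33 = (-3)·3 - 6·9 = -9 - 54 = -63; sum of minors = -9.
det A = (-3)·(3·(-6) - (-9)·0) - 6·(9·(-6) - (-9)·9) + (-6)·(9·0 - 3·9) = (-3)·(-18) - 6·27 + (-6)·(-27) = 54.
So p(s) = det(sI - A) = s^3 + 6s^2 - 9s - 54.
Rational-root test: any integer root divides -54. Testing small divisors, s = -3 works: p(-3) = -27 + 54 + 27 + (-54) = 0, so (s + 3) is a factor.
Dividing, p(s) = (s + 3)(s^2 + 3s - 18).
Factor s^2 + 3s - 18: two numbers with sum -3 and product -18 are 3 and -6, so s^2 + 3s - 18 = (s - 3)(s + 6).
Hence p(s) = (s - 3) (s + 3) (s + 6), with roots -6, -3, 3.
At least one eigenvalue has non-negative real part, so the system is not asymptotically stable.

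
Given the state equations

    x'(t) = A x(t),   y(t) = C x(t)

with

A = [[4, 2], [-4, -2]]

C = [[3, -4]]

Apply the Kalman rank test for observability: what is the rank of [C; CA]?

2

CA = [[28, 14]]
Observability matrix O = [C; CA] = [[3, -4], [28, 14]]
det(O) = 3·14 - (-4)·28 = 42 - (-112) = 154 ≠ 0, so rank(O) = 2.
rank(O) = 2 = n, so the pair (A, C) is completely observable.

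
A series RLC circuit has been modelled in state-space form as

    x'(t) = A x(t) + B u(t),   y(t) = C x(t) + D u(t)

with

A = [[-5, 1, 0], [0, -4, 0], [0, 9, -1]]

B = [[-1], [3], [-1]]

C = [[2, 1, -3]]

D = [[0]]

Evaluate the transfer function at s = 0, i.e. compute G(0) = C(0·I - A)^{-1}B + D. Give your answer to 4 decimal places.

G(0) = C(-A)^{-1}B + D = -C A^{-1} B + D.
det A = -20, so A^{-1} = (1/-20)·adj(A) = [[-1/5, -1/20, 0], [0, -1/4, 0], [0, -9/4, -1]]
A^{-1} B = [1/20, -3/4, -23/4]^T
C A^{-1} B = 83/5
G(0) = D - C A^{-1} B = 0 - (83/5) = -83/5 ≈ -16.6000

-16.6000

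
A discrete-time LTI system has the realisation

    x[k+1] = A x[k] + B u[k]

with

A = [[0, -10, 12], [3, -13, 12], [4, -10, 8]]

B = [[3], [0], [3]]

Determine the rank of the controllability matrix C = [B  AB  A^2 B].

2

AB = [[36], [45], [36]]
A^2B = [[-18], [-45], [-18]]
Controllability matrix C = [B  AB  A^2B] = [[3, 36, -18], [0, 45, -45], [3, 36, -18]]
The rows r1, r2, r3 of C are linearly dependent: -r1 + r3 = 0 (check each entry), so rank(C) ≤ 2.
The 2×2 minor from rows 1, 2, columns 1, 2 is 3·45 - 36·0 = 135 - 0 = 135 ≠ 0, so rank(C) = 2.
rank(C) = 2 < n = 3, so the pair (A, B) is not completely controllable.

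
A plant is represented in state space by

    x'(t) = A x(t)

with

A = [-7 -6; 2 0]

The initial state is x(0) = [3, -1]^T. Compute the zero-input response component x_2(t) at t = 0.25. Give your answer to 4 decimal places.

det(sI - A) = s^2 - (tr A)s + det A, with tr A = (-7) + 0 = -7 and det A = (-7)·0 - (-6)·2 = 0 - (-12) = 12.
So p(s) = det(sI - A) = s^2 + 7s + 12.
Factor s^2 + 7s + 12: two numbers with sum -7 and product 12 are -3 and -4, so s^2 + 7s + 12 = (s + 3)(s + 4).
Hence p(s) = (s + 3) (s + 4), with roots -4, -3.
The eigenvalues -4, -3 are distinct and real, so A is diagonalisable and x(t) = e^{At} x(0) = V diag(e^{λ_i t}) V^{-1} x(0), where the columns of V are the eigenvectors.
λ = -4: A - (-4)I = [[-3, -6], [2, 4]]. Row 1 gives (-3)·v1 + (-6)·v2 = 0, so take v_1 = [2, -1]^T.
λ = -3: A - (-3)I = [[-4, -6], [2, 3]]. Row 1 gives (-4)·v1 + (-6)·v2 = 0, so take v_2 = [-3, 2]^T.
V = [v_1 v_2] = [[2, -3], [-1, 2]] has det V = 1, so V^{-1} = adj(V)/det V = [[2, 3], [1, 2]].
Modal coordinates z(0) = V^{-1} x(0): 2·3 + 3·(-1) = 3; 1·3 + 2·(-1) = 1; so z(0) = [3, 1]^T.
x_2(t) = Σ_i (v_i)_2 · z_i(0) · e^{λ_i t} (row 2 of V times the modal terms).
x_2(0.25) = (-1)·3·e^{-4·0.25} + 2·1·e^{-3·0.25} = (-3)·0.367879 + 2·0.472367 = -0.1589.

-0.1589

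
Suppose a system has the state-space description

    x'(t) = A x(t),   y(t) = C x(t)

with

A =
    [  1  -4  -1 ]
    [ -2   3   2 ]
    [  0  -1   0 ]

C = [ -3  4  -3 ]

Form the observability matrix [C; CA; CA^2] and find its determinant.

CA = [[-11, 27, 11]]
CA^2 = [[-65, 114, 65]]
Observability matrix O = [C; CA; CA^2] = [[-3, 4, -3], [-11, 27, 11], [-65, 114, 65]]
Expanding along the first row, det(O) = (-3)·(27·65 - 11·114) - 4·((-11)·65 - 11·(-65)) + (-3)·((-11)·114 - 27·(-65)) = (-3)·501 - 4·0 + (-3)·501 = -3006
Since det(O) ≠ 0, rank(O) = 3 and the system is completely observable.

-3006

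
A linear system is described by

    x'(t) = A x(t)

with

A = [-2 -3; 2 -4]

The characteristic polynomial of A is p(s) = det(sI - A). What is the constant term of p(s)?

14

For a 2×2 matrix, det(sI - A) = s^2 - (tr A)s + det A.
tr A = -6, det A = 14.
So p(s) = s^2 + 6s + 14.
The constant term is 14.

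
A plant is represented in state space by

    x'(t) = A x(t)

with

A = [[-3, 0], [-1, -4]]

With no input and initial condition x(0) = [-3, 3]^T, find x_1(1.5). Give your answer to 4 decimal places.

-0.0333

det(sI - A) = s^2 - (tr A)s + det A, with tr A = (-3) + (-4) = -7 and det A = (-3)·(-4) - 0·(-1) = 12 - 0 = 12.
So p(s) = det(sI - A) = s^2 + 7s + 12.
Factor s^2 + 7s + 12: two numbers with sum -7 and product 12 are -3 and -4, so s^2 + 7s + 12 = (s + 3)(s + 4).
Hence p(s) = (s + 3) (s + 4), with roots -4, -3.
The eigenvalues -4, -3 are distinct and real, so A is diagonalisable and x(t) = e^{At} x(0) = V diag(e^{λ_i t}) V^{-1} x(0), where the columns of V are the eigenvectors.
λ = -4: A - (-4)I = [[1, 0], [-1, 0]]. Row 1 gives 1·v1 + 0·v2 = 0, so take v_1 = [0, 1]^T.
λ = -3: A - (-3)I = [[0, 0], [-1, -1]]. Row 2 gives (-1)·v1 + (-1)·v2 = 0, so take v_2 = [1, -1]^T.
V = [v_1 v_2] = [[0, 1], [1, -1]] has det V = -1, so V^{-1} = adj(V)/det V = [[1, 1], [1, 0]].
Modal coordinates z(0) = V^{-1} x(0): 1·(-3) + 1·3 = 0; 1·(-3) + 0·3 = -3; so z(0) = [0, -3]^T.
x_1(t) = Σ_i (v_i)_1 · z_i(0) · e^{λ_i t} (row 1 of V times the modal terms).
x_1(1.5) = 0·0·e^{-4·1.5} + 1·(-3)·e^{-3·1.5} = 0·0.002479 + (-3)·0.011109 = -0.0333.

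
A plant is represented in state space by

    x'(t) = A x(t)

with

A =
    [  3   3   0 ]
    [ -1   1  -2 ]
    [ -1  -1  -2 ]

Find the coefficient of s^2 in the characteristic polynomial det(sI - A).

-2

Expand det(sI - A) for the 3×3 matrix.
p(s) = s^3 - 2s^2 - 4s + 12.
(Check: constant term = det(-A) = (-1)^3 det A = 12; coefficient of s^2 = -tr A = -2.)
The coefficient of s^2 is -2.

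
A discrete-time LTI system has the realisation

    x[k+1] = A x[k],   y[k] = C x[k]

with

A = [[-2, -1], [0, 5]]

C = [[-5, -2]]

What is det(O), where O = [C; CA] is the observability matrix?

45

CA = [[10, -5]]
Observability matrix O = [C; CA] = [[-5, -2], [10, -5]]
det(O) = (-5)·(-5) - (-2)·10 = 25 - (-20) = 45
Since det(O) ≠ 0, rank(O) = 2 and the system is completely observable.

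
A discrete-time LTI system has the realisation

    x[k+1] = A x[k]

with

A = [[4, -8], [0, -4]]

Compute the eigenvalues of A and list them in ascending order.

det(zI - A) = z^2 - (tr A)z + det A, with tr A = 4 + (-4) = 0 and det A = 4·(-4) - (-8)·0 = -16 - 0 = -16.
So p(z) = det(zI - A) = z^2 - 16.
Factor z^2 - 16: two numbers with sum 0 and product -16 are 4 and -4, so z^2 - 16 = (z - 4)(z + 4).
Hence p(z) = (z - 4) (z + 4), with roots -4, 4.

-4, 4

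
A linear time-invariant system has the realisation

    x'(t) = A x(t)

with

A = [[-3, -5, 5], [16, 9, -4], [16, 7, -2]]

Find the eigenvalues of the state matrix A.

det(sI - A) = s^3 - (tr A)s^2 + (M11 + M22 + M33)s - det A, where Mii is the 2×2 principal minor of A obtained by deleting row i and column i.
tr A = (-3) + 9 + (-2) = 4; M11 = 9·(-2) - (-4)·7 = -18 - (-28) = 10; M22 = (-3)·(-2) - 5·16 = 6 - 80 = -74; M33 = (-3)·9 - (-5)·16 = -27 - (-80) = 53; sum of minors = -11.
det A = (-3)·(9·(-2) - (-4)·7) - (-5)·(16·(-2) - (-4)·16) + 5·(16·7 - 9·16) = (-3)·10 - (-5)·32 + 5·(-32) = -30.
So p(s) = det(sI - A) = s^3 - 4s^2 - 11s + 30.
Rational-root test: any integer root divides 30. Testing small divisors, s = 2 works: p(2) = 8 + (-16) + (-22) + 30 = 0, so (s - 2) is a factor.
Dividing, p(s) = (s - 2)(s^2 - 2s - 15).
Factor s^2 - 2s - 15: two numbers with sum 2 and product -15 are 5 and -3, so s^2 - 2s - 15 = (s - 5)(s + 3).
Hence p(s) = (s - 5) (s - 2) (s + 3), with roots -3, 2, 5.
At least one eigenvalue has non-negative real part, so the system is not asymptotically stable.

-3, 2, 5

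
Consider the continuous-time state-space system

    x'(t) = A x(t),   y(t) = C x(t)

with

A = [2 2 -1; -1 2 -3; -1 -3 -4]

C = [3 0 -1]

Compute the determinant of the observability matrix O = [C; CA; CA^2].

-1280

CA = [[7, 9, 1]]
CA^2 = [[4, 29, -38]]
Observability matrix O = [C; CA; CA^2] = [[3, 0, -1], [7, 9, 1], [4, 29, -38]]
Expanding along the first row, det(O) = 3·(9·(-38) - 1·29) - 0·(7·(-38) - 1·4) + (-1)·(7·29 - 9·4) = 3·(-371) - 0·(-270) + (-1)·167 = -1280
Since det(O) ≠ 0, rank(O) = 3 and the system is completely observable.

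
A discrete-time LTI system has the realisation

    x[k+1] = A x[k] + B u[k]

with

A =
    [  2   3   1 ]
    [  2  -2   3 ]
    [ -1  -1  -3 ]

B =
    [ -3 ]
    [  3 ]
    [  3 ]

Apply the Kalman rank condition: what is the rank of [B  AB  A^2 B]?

3

AB = [[6], [-3], [-9]]
A^2B = [[-6], [-9], [24]]
Controllability matrix C = [B  AB  A^2B] = [[-3, 6, -6], [3, -3, -9], [3, -9, 24]]
det(C) = (-3)·((-3)·24 - (-9)·(-9)) - 6·(3·24 - (-9)·3) + (-6)·(3·(-9) - (-3)·3) = (-3)·(-153) - 6·99 + (-6)·(-18) = -27 ≠ 0, so rank(C) = 3.
rank(C) = 3 = n, so the pair (A, B) is completely controllable.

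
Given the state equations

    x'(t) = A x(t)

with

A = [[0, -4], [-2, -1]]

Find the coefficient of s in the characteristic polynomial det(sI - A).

1

For a 2×2 matrix, det(sI - A) = s^2 - (tr A)s + det A.
tr A = -1, det A = -8.
So p(s) = s^2 + s - 8.
The coefficient of s is 1.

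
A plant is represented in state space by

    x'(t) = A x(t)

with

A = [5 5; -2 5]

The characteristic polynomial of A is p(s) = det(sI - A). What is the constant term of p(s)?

For a 2×2 matrix, det(sI - A) = s^2 - (tr A)s + det A.
tr A = 10, det A = 35.
So p(s) = s^2 - 10s + 35.
The constant term is 35.

35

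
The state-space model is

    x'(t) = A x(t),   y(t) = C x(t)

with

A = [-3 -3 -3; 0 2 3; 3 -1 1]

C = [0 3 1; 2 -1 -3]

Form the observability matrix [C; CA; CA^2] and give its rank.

CA = [[3, 5, 10], [-15, -5, -12]]
CA^2 = [[21, -9, 16], [9, 47, 18]]
Observability matrix O = [C; CA; CA^2] = [[0, 3, 1], [2, -1, -3], [3, 5, 10], [-15, -5, -12], [21, -9, 16], [9, 47, 18]]
Take the 3×3 submatrix of O formed by rows 1, 2, 3: [[0, 3, 1], [2, -1, -3], [3, 5, 10]]. Its determinant is 0·((-1)·10 - (-3)·5) - 3·(2·10 - (-3)·3) + 1·(2·5 - (-1)·3) = 0·5 - 3·29 + 1·13 = -74 ≠ 0.
So rank(O) ≥ 3; since O has 3 columns, rank(O) = 3.
rank(O) = 3 = n, so the pair (A, C) is completely observable.

3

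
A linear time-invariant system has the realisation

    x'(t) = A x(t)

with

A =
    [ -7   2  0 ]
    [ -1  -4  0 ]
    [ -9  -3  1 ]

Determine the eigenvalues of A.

-6, -5, 1

det(sI - A) = s^3 - (tr A)s^2 + (M11 + M22 + M33)s - det A, where Mii is the 2×2 principal minor of A obtained by deleting row i and column i.
tr A = (-7) + (-4) + 1 = -10; M11 = (-4)·1 - 0·(-3) = -4 - 0 = -4; M22 = (-7)·1 - 0·(-9) = -7 - 0 = -7; M33 = (-7)·(-4) - 2·(-1) = 28 - (-2) = 30; sum of minors = 19.
det A = (-7)·((-4)·1 - 0·(-3)) - 2·((-1)·1 - 0·(-9)) + 0·((-1)·(-3) - (-4)·(-9)) = (-7)·(-4) - 2·(-1) + 0·(-33) = 30.
So p(s) = det(sI - A) = s^3 + 10s^2 + 19s - 30.
Rational-root test: any integer root divides -30. Testing small divisors, s = 1 works: p(1) = 1 + 10 + 19 + (-30) = 0, so (s - 1) is a factor.
Dividing, p(s) = (s - 1)(s^2 + 11s + 30).
Factor s^2 + 11s + 30: two numbers with sum -11 and product 30 are -5 and -6, so s^2 + 11s + 30 = (s + 5)(s + 6).
Hence p(s) = (s - 1) (s + 5) (s + 6), with roots -6, -5, 1.
At least one eigenvalue has non-negative real part, so the system is not asymptotically stable.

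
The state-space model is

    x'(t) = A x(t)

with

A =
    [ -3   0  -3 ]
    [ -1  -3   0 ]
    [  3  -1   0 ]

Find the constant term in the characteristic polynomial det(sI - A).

Expand det(sI - A) for the 3×3 matrix.
p(s) = s^3 + 6s^2 + 18s + 30.
(Check: constant term = det(-A) = (-1)^3 det A = 30; coefficient of s^2 = -tr A = 6.)
The constant term is 30.

30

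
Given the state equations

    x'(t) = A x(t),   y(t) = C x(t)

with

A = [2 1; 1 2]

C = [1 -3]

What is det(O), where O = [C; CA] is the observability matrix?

CA = [[-1, -5]]
Observability matrix O = [C; CA] = [[1, -3], [-1, -5]]
det(O) = 1·(-5) - (-3)·(-1) = -5 - 3 = -8
Since det(O) ≠ 0, rank(O) = 2 and the system is completely observable.

-8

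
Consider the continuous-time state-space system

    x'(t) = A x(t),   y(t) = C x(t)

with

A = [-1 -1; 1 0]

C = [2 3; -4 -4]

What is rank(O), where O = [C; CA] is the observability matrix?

CA = [[1, -2], [0, 4]]
Observability matrix O = [C; CA] = [[2, 3], [-4, -4], [1, -2], [0, 4]]
Take the 2×2 submatrix of O formed by rows 1, 2: [[2, 3], [-4, -4]]. Its determinant is 2·(-4) - 3·(-4) = -8 - (-12) = 4 ≠ 0.
So rank(O) ≥ 2; since O has 2 columns, rank(O) = 2.
rank(O) = 2 = n, so the pair (A, C) is completely observable.

2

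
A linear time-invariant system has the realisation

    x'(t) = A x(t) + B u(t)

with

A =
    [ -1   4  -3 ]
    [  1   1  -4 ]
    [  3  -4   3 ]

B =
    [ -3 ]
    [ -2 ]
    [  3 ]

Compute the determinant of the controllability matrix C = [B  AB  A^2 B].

-446

AB = [[-14], [-17], [8]]
A^2B = [[-78], [-63], [50]]
Controllability matrix C = [B  AB  A^2B] = [[-3, -14, -78], [-2, -17, -63], [3, 8, 50]]
Expanding along the first row, det(C) = (-3)·((-17)·50 - (-63)·8) - (-14)·((-2)·50 - (-63)·3) + (-78)·((-2)·8 - (-17)·3) = (-3)·(-346) - (-14)·89 + (-78)·35 = -446
Since det(C) ≠ 0, rank(C) = 3 and the system is completely controllable.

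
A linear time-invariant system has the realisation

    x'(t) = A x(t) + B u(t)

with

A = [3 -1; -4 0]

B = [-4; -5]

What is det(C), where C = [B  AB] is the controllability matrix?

AB = [[-7], [16]]
Controllability matrix C = [B  AB] = [[-4, -7], [-5, 16]]
det(C) = (-4)·16 - (-7)·(-5) = -64 - 35 = -99
Since det(C) ≠ 0, rank(C) = 2 and the system is completely controllable.

-99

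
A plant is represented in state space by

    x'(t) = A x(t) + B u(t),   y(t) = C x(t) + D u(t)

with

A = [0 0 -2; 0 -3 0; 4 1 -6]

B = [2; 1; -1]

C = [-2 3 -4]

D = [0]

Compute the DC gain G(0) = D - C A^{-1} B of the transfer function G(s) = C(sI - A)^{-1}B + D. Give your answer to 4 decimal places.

G(0) = C(-A)^{-1}B + D = -C A^{-1} B + D.
det A = -24, so A^{-1} = (1/-24)·adj(A) = [[-3/4, 1/12, 1/4], [0, -1/3, 0], [-1/2, 0, 0]]
A^{-1} B = [-5/3, -1/3, -1]^T
C A^{-1} B = 19/3
G(0) = D - C A^{-1} B = 0 - (19/3) = -19/3 ≈ -6.3333

-6.3333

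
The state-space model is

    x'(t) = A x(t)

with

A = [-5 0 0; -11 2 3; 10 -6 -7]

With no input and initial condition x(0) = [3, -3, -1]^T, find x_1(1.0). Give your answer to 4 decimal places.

0.0202

det(sI - A) = s^3 - (tr A)s^2 + (M11 + M22 + M33)s - det A, where Mii is the 2×2 principal minor of A obtained by deleting row i and column i.
tr A = (-5) + 2 + (-7) = -10; M11 = 2·(-7) - 3·(-6) = -14 - (-18) = 4; M22 = (-5)·(-7) - 0·10 = 35 - 0 = 35; M33 = (-5)·2 - 0·(-11) = -10 - 0 = -10; sum of minors = 29.
det A = (-5)·(2·(-7) - 3·(-6)) - 0·((-11)·(-7) - 3·10) + 0·((-11)·(-6) - 2·10) = (-5)·4 - 0·47 + 0·46 = -20.
So p(s) = det(sI - A) = s^3 + 10s^2 + 29s + 20.
Rational-root test: any integer root divides 20. Testing small divisors, s = -1 works: p(-1) = -1 + 10 + (-29) + 20 = 0, so (s + 1) is a factor.
Dividing, p(s) = (s + 1)(s^2 + 9s + 20).
Factor s^2 + 9s + 20: two numbers with sum -9 and product 20 are -4 and -5, so s^2 + 9s + 20 = (s + 4)(s + 5).
Hence p(s) = (s + 1) (s + 4) (s + 5), with roots -5, -4, -1.
The eigenvalues -5, -4, -1 are distinct and real, so A is diagonalisable and x(t) = e^{At} x(0) = V diag(e^{λ_i t}) V^{-1} x(0), where the columns of V are the eigenvectors.
λ = -5: A - (-5)I = [[0, 0, 0], [-11, 7, 3], [10, -6, -2]]. v must be orthogonal to every row; (row 2) × (row 3) = [4, 8, -4], so take v_1 = [1, 2, -1]^T.
λ = -4: A - (-4)I = [[-1, 0, 0], [-11, 6, 3], [10, -6, -3]]. v must be orthogonal to every row; (row 1) × (row 2) = [0, 3, -6], so take v_2 = [0, 1, -2]^T.
λ = -1: A - (-1)I = [[-4, 0, 0], [-11, 3, 3], [10, -6, -6]]. v must be orthogonal to every row; (row 1) × (row 2) = [0, 12, -12], so take v_3 = [0, 1, -1]^T.
V = [v_1 v_2 v_3] = [[1, 0, 0], [2, 1, 1], [-1, -2, -1]] has det V = 1, so V^{-1} = adj(V)/det V = [[1, 0, 0], [1, -1, -1], [-3, 2, 1]].
Modal coordinates z(0) = V^{-1} x(0): 1·3 + 0·(-3) + 0·(-1) = 3; 1·3 + (-1)·(-3) + (-1)·(-1) = 7; (-3)·3 + 2·(-3) + 1·(-1) = -16; so z(0) = [3, 7, -16]^T.
x_1(t) = Σ_i (v_i)_1 · z_i(0) · e^{λ_i t} (row 1 of V times the modal terms).
x_1(1.0) = 1·3·e^{-5·1.0} + 0·7·e^{-4·1.0} + 0·(-16)·e^{-1·1.0} = 3·0.006738 + 0·0.018316 + 0·0.367879 = 0.0202.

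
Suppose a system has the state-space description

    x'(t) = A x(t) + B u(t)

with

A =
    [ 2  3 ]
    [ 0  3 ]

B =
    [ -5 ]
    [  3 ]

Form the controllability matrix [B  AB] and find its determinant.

-42

AB = [[-1], [9]]
Controllability matrix C = [B  AB] = [[-5, -1], [3, 9]]
det(C) = (-5)·9 - (-1)·3 = -45 - (-3) = -42
Since det(C) ≠ 0, rank(C) = 2 and the system is completely controllable.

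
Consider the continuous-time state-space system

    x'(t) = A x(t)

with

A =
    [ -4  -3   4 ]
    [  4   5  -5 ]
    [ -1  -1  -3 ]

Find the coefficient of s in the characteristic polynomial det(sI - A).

Expand det(sI - A) for the 3×3 matrix.
p(s) = s^3 + 2s^2 - 12s - 33.
(Check: constant term = det(-A) = (-1)^3 det A = -33; coefficient of s^2 = -tr A = 2.)
The coefficient of s is -12.

-12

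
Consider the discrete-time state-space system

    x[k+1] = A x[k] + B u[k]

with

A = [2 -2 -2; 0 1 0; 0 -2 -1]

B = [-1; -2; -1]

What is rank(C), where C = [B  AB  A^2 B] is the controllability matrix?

3

AB = [[4], [-2], [5]]
A^2B = [[2], [-2], [-1]]
Controllability matrix C = [B  AB  A^2B] = [[-1, 4, 2], [-2, -2, -2], [-1, 5, -1]]
det(C) = (-1)·((-2)·(-1) - (-2)·5) - 4·((-2)·(-1) - (-2)·(-1)) + 2·((-2)·5 - (-2)·(-1)) = (-1)·12 - 4·0 + 2·(-12) = -36 ≠ 0, so rank(C) = 3.
rank(C) = 3 = n, so the pair (A, B) is completely controllable.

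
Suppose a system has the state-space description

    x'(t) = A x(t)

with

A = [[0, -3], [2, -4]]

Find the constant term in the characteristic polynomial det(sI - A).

6

For a 2×2 matrix, det(sI - A) = s^2 - (tr A)s + det A.
tr A = -4, det A = 6.
So p(s) = s^2 + 4s + 6.
The constant term is 6.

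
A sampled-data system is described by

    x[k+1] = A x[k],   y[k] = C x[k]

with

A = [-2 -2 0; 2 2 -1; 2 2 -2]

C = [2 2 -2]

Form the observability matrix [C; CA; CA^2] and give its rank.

CA = [[-4, -4, 2]]
CA^2 = [[4, 4, 0]]
Observability matrix O = [C; CA; CA^2] = [[2, 2, -2], [-4, -4, 2], [4, 4, 0]]
The columns c1, c2, c3 of O are linearly dependent: -c1 + c2 = 0 (check each entry), so rank(O) ≤ 2.
The 2×2 minor from rows 1, 2, columns 1, 3 is 2·2 - (-2)·(-4) = 4 - 8 = -4 ≠ 0, so rank(O) = 2.
rank(O) = 2 < n = 3, so the pair (A, C) is not completely observable.

2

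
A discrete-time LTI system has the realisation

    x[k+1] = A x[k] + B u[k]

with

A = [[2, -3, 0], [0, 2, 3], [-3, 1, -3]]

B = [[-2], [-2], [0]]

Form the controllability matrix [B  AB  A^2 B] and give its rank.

AB = [[2], [-4], [4]]
A^2B = [[16], [4], [-22]]
Controllability matrix C = [B  AB  A^2B] = [[-2, 2, 16], [-2, -4, 4], [0, 4, -22]]
det(C) = (-2)·((-4)·(-22) - 4·4) - 2·((-2)·(-22) - 4·0) + 16·((-2)·4 - (-4)·0) = (-2)·72 - 2·44 + 16·(-8) = -360 ≠ 0, so rank(C) = 3.
rank(C) = 3 = n, so the pair (A, B) is completely controllable.

3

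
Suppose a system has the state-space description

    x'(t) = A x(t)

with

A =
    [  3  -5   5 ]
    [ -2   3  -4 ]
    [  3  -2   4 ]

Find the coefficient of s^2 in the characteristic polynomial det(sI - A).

-10

Expand det(sI - A) for the 3×3 matrix.
p(s) = s^3 - 10s^2 - 7.
(Check: constant term = det(-A) = (-1)^3 det A = -7; coefficient of s^2 = -tr A = -10.)
The coefficient of s^2 is -10.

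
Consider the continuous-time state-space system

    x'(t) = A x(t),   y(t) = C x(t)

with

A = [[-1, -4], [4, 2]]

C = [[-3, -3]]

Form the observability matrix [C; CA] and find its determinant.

CA = [[-9, 6]]
Observability matrix O = [C; CA] = [[-3, -3], [-9, 6]]
det(O) = (-3)·6 - (-3)·(-9) = -18 - 27 = -45
Since det(O) ≠ 0, rank(O) = 2 and the system is completely observable.

-45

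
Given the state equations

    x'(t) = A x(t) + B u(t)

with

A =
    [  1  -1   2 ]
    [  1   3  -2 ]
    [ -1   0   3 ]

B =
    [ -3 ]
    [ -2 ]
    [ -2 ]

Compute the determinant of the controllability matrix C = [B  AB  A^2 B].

-10

AB = [[-5], [-5], [-3]]
A^2B = [[-6], [-14], [-4]]
Controllability matrix C = [B  AB  A^2B] = [[-3, -5, -6], [-2, -5, -14], [-2, -3, -4]]
Expanding along the first row, det(C) = (-3)·((-5)·(-4) - (-14)·(-3)) - (-5)·((-2)·(-4) - (-14)·(-2)) + (-6)·((-2)·(-3) - (-5)·(-2)) = (-3)·(-22) - (-5)·(-20) + (-6)·(-4) = -10
Since det(C) ≠ 0, rank(C) = 3 and the system is completely controllable.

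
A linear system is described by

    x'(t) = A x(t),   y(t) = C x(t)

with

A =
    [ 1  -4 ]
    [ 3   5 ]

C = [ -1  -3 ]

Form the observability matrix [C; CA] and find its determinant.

-19

CA = [[-10, -11]]
Observability matrix O = [C; CA] = [[-1, -3], [-10, -11]]
det(O) = (-1)·(-11) - (-3)·(-10) = 11 - 30 = -19
Since det(O) ≠ 0, rank(O) = 2 and the system is completely observable.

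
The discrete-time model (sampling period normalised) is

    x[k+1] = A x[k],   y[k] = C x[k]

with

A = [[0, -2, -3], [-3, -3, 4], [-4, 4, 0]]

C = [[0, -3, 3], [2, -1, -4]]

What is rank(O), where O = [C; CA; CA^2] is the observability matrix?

3

CA = [[-3, 21, -12], [19, -17, -10]]
CA^2 = [[-15, -105, 93], [91, -27, -125]]
Observability matrix O = [C; CA; CA^2] = [[0, -3, 3], [2, -1, -4], [-3, 21, -12], [19, -17, -10], [-15, -105, 93], [91, -27, -125]]
Take the 3×3 submatrix of O formed by rows 1, 2, 3: [[0, -3, 3], [2, -1, -4], [-3, 21, -12]]. Its determinant is 0·((-1)·(-12) - (-4)·21) - (-3)·(2·(-12) - (-4)·(-3)) + 3·(2·21 - (-1)·(-3)) = 0·96 - (-3)·(-36) + 3·39 = 9 ≠ 0.
So rank(O) ≥ 3; since O has 3 columns, rank(O) = 3.
rank(O) = 3 = n, so the pair (A, C) is completely observable.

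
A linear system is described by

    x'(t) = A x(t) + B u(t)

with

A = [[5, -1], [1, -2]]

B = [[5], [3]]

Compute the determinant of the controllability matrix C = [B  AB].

-71

AB = [[22], [-1]]
Controllability matrix C = [B  AB] = [[5, 22], [3, -1]]
det(C) = 5·(-1) - 22·3 = -5 - 66 = -71
Since det(C) ≠ 0, rank(C) = 2 and the system is completely controllable.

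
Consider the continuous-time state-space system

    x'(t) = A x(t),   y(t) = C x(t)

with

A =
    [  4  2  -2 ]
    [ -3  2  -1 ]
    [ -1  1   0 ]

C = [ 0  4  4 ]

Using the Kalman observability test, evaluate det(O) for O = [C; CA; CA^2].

8192

CA = [[-16, 12, -4]]
CA^2 = [[-96, -12, 20]]
Observability matrix O = [C; CA; CA^2] = [[0, 4, 4], [-16, 12, -4], [-96, -12, 20]]
Expanding along the first row, det(O) = 0·(12·20 - (-4)·(-12)) - 4·((-16)·20 - (-4)·(-96)) + 4·((-16)·(-12) - 12·(-96)) = 0·192 - 4·(-704) + 4·1344 = 8192
Since det(O) ≠ 0, rank(O) = 3 and the system is completely observable.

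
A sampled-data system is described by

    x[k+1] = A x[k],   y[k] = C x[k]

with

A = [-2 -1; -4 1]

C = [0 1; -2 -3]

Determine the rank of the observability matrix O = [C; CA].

CA = [[-4, 1], [16, -1]]
Observability matrix O = [C; CA] = [[0, 1], [-2, -3], [-4, 1], [16, -1]]
Take the 2×2 submatrix of O formed by rows 1, 2: [[0, 1], [-2, -3]]. Its determinant is 0·(-3) - 1·(-2) = 0 - (-2) = 2 ≠ 0.
So rank(O) ≥ 2; since O has 2 columns, rank(O) = 2.
rank(O) = 2 = n, so the pair (A, C) is completely observable.

2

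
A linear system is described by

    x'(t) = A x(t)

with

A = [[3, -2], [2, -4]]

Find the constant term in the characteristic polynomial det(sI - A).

-8

For a 2×2 matrix, det(sI - A) = s^2 - (tr A)s + det A.
tr A = -1, det A = -8.
So p(s) = s^2 + s - 8.
The constant term is -8.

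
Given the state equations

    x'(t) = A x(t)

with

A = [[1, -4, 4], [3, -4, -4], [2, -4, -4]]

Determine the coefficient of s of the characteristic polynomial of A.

Expand det(sI - A) for the 3×3 matrix.
p(s) = s^3 + 7s^2 - 4s + 32.
(Check: constant term = det(-A) = (-1)^3 det A = 32; coefficient of s^2 = -tr A = 7.)
The coefficient of s is -4.

-4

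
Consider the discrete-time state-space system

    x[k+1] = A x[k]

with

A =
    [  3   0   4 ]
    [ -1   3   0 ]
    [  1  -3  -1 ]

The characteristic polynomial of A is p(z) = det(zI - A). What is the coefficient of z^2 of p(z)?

Expand det(zI - A) for the 3×3 matrix.
p(z) = z^3 - 5z^2 - z + 9.
(Check: constant term = det(-A) = (-1)^3 det A = 9; coefficient of z^2 = -tr A = -5.)
The coefficient of z^2 is -5.

-5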